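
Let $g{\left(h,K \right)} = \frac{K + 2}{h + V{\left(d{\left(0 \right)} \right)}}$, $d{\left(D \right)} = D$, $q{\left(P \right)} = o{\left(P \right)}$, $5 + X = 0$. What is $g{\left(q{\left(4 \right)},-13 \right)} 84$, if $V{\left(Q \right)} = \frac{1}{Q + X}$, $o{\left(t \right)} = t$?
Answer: $- \frac{4620}{19} \approx -243.16$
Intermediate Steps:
$X = -5$ ($X = -5 + 0 = -5$)
$q{\left(P \right)} = P$
$V{\left(Q \right)} = \frac{1}{-5 + Q}$ ($V{\left(Q \right)} = \frac{1}{Q - 5} = \frac{1}{-5 + Q}$)
$g{\left(h,K \right)} = \frac{2 + K}{- \frac{1}{5} + h}$ ($g{\left(h,K \right)} = \frac{K + 2}{h + \frac{1}{-5 + 0}} = \frac{2 + K}{h + \frac{1}{-5}} = \frac{2 + K}{h - \frac{1}{5}} = \frac{2 + K}{- \frac{1}{5} + h}$)
$g{\left(q{\left(4 \right)},-13 \right)} 84 = \frac{5 \left(2 - 13\right)}{-1 + 5 \cdot 4} \cdot 84 = 5 \frac{1}{-1 + 20} \left(-11\right) 84 = 5 \cdot \frac{1}{19} \left(-11\right) 84 = \left(- \frac{55}{19}\right) 84 = - \frac{4620}{19}$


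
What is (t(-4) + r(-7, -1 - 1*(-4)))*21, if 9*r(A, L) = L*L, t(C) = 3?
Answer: 84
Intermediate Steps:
r(A, L) = L**2/9 (r(A, L) = (L*L)/9 = L**2/9)
(t(-4) + r(-7, -1 - 1*(-4)))*21 = (3 + (-1 - 1*(-4))**2/9)*21 = (3 + (-1 + 4)**2/9)*21 = (3 + (1/9)*3**2)*21 = (3 + (1/9)*9)*21 = (3 + 1)*21 = 4*21 = 84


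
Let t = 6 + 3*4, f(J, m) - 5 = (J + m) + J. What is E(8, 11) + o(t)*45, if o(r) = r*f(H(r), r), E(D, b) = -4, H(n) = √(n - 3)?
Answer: 18626 + 1620*√15 ≈ 24900.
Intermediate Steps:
H(n) = √(-3 + n)
f(J, m) = 5 + m + 2*J (f(J, m) = 5 + ((J + m) + J) = 5 + (m + 2*J) = 5 + m + 2*J)
t = 18 (t = 6 + 12 = 18)
o(r) = r*(5 + r + 2*√(-3 + r))
E(8, 11) + o(t)*45 = -4 + (18*(5 + 18 + 2*√(-3 + 18)))*45 = -4 + (18*(5 + 18 + 2*√15))*45 = -4 + (18*(23 + 2*√15))*45 = -4 + (414 + 36*√15)*45 = -4 + (18630 + 1620*√15) = 18626 + 1620*√15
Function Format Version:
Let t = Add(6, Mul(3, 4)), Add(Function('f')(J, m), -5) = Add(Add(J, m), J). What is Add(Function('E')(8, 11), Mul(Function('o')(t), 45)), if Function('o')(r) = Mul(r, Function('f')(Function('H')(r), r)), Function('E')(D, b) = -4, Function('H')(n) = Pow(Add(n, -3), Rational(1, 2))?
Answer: Add(18626, Mul(1620, Pow(15, Rational(1, 2)))) ≈ 24900.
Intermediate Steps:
Function('H')(n) = Pow(Add(-3, n), Rational(1, 2))
Function('f')(J, m) = Add(5, m, Mul(2, J)) (Function('f')(J, m) = Add(5, Add(Add(J, m), J)) = Add(5, Add(m, Mul(2, J))) = Add(5, m, Mul(2, J)))
t = 18 (t = Add(6, 12) = 18)
Function('o')(r) = Mul(r, Add(5, r, Mul(2, Pow(Add(-3, r), Rational(1, 2)))))
Add(Function('E')(8, 11), Mul(Function('o')(t), 45)) = Add(-4, Mul(Mul(18, Add(5, 18, Mul(2, Pow(Add(-3, 18), Rational(1, 2))))), 45)) = Add(-4, Mul(Mul(18, Add(5, 18, Mul(2, Pow(15, Rational(1, 2))))), 45)) = Add(-4, Mul(Mul(18, Add(23, Mul(2, Pow(15, Rational(1, 2))))), 45)) = Add(-4, Mul(Add(414, Mul(36, Pow(15, Rational(1, 2)))), 45)) = Add(-4, Add(18630, Mul(1620, Pow(15, Rational(1, 2))))) = Add(18626, Mul(1620, Pow(15, Rational(1, 2))))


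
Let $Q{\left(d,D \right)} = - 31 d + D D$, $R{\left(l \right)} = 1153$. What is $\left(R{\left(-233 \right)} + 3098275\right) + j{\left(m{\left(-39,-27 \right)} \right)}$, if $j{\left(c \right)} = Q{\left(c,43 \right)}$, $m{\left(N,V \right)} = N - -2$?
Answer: $3102424$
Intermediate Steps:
$m{\left(N,V \right)} = 2 + N$ ($m{\left(N,V \right)} = N + 2 = 2 + N$)
$Q{\left(d,D \right)} = D^{2} - 31 d$ ($Q{\left(d,D \right)} = - 31 d + D^{2} = D^{2} - 31 d$)
$j{\left(c \right)} = 1849 - 31 c$ ($j{\left(c \right)} = 43^{2} - 31 c = 1849 - 31 c$)
$\left(R{\left(-233 \right)} + 3098275\right) + j{\left(m{\left(-39,-27 \right)} \right)} = \left(1153 + 3098275\right) + \left(1849 - 31 \left(2 - 39\right)\right) = 3099428 + \left(1849 - -1147\right) = 3099428 + \left(1849 + 1147\right) = 3099428 + 2996 = 3102424$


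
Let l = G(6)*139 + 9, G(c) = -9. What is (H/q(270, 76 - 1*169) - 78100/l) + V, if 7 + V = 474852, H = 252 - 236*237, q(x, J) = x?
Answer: 294789731/621 ≈ 4.7470e+5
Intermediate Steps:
H = -55680 (H = 252 - 55932 = -55680)
V = 474845 (V = -7 + 474852 = 474845)
l = -1242 (l = -9*139 + 9 = -1251 + 9 = -1242)
(H/q(270, 76 - 1*169) - 78100/l) + V = (-55680/270 - 78100/(-1242)) + 474845 = (-55680*1/270 - 78100*(-1/1242)) + 474845 = (-1856/9 + 39050/621) + 474845 = -89014/621 + 474845 = 294789731/621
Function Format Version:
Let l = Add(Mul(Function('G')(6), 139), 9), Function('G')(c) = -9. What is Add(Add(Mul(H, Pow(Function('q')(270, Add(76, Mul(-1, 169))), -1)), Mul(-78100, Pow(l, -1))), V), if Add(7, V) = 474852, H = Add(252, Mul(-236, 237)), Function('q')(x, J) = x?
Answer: Rational(294789731, 621) ≈ 4.7470e+5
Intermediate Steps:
H = -55680 (H = Add(252, -55932) = -55680)
V = 474845 (V = Add(-7, 474852) = 474845)
l = -1242 (l = Add(Mul(-9, 139), 9) = Add(-1251, 9) = -1242)
Add(Add(Mul(H, Pow(Function('q')(270, Add(76, Mul(-1, 169))), -1)), Mul(-78100, Pow(l, -1))), V) = Add(Add(Mul(-55680, Pow(270, -1)), Mul(-78100, Pow(-1242, -1))), 474845) = Add(Add(Mul(-55680, Rational(1, 270)), Mul(-78100, Rational(-1, 1242))), 474845) = Add(Add(Rational(-1856, 9), Rational(39050, 621)), 474845) = Add(Rational(-89014, 621), 474845) = Rational(294789731, 621)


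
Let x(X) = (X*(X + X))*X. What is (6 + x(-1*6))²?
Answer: 181476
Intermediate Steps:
x(X) = 2*X³ (x(X) = (X*(2*X))*X = (2*X²)*X = 2*X³)
(6 + x(-1*6))² = (6 + 2*(-1*6)³)² = (6 + 2*(-6)³)² = (6 + 2*(-216))² = (6 - 432)² = (-426)² = 181476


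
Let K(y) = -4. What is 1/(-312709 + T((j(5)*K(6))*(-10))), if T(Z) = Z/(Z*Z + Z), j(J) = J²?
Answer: -1001/313021708 ≈ -3.1979e-6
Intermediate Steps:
T(Z) = Z/(Z + Z²) (T(Z) = Z/(Z² + Z) = Z/(Z + Z²))
1/(-312709 + T((j(5)*K(6))*(-10))) = 1/(-312709 + 1/(1 + (5²*(-4))*(-10))) = 1/(-312709 + 1/(1 + (25*(-4))*(-10))) = 1/(-312709 + 1/(1 - 100*(-10))) = 1/(-312709 + 1/(1 + 1000)) = 1/(-312709 + 1/1001) = 1/(-313021708/1001) = -1001/313021708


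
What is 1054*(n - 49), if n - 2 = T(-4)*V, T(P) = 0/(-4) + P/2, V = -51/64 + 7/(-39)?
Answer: -29627413/624 ≈ -47480.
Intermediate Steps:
V = -2437/2496 (V = -51*1/64 + 7*(-1/39) = -51/64 - 7/39 = -2437/2496 ≈ -0.97636)
T(P) = P/2 (T(P) = 0*(-¼) + P*(½) = 0 + P/2 = P/2)
n = 4933/1248 (n = 2 + ((½)*(-4))*(-2437/2496) = 2 - 2*(-2437/2496) = 2 + 2437/1248 = 4933/1248 ≈ 3.9527)
1054*(n - 49) = 1054*(4933/1248 - 49) = 1054*(-56219/1248) = -29627413/624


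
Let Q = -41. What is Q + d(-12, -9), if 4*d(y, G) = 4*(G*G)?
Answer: 40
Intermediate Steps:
d(y, G) = G² (d(y, G) = (4*(G*G))/4 = (4*G²)/4 = G²)
Q + d(-12, -9) = -41 + (-9)² = -41 + 81 = 40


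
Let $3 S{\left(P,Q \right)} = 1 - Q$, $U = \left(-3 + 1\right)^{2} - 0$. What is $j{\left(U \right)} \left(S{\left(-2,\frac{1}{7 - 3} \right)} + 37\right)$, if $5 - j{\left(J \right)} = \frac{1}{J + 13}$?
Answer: $\frac{3129}{17} \approx 184.06$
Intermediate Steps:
$U = 4$ ($U = \left(-2\right)^{2} + 0 = 4 + 0 = 4$)
$j{\left(J \right)} = 5 - \frac{1}{13 + J}$ ($j{\left(J \right)} = 5 - \frac{1}{J + 13} = 5 - \frac{1}{13 + J}$)
$S{\left(P,Q \right)} = \frac{1}{3} - \frac{Q}{3}$ ($S{\left(P,Q \right)} = \frac{1 - Q}{3} = \frac{1}{3} - \frac{Q}{3}$)
$j{\left(U \right)} \left(S{\left(-2,\frac{1}{7 - 3} \right)} + 37\right) = \frac{64 + 5 \cdot 4}{13 + 4} \left(\left(\frac{1}{3} - \frac{1}{3 \left(7 - 3\right)}\right) + 37\right) = \frac{64 + 20}{17} \left(\left(\frac{1}{3} - \frac{1}{3 \cdot 4}\right) + 37\right) = \frac{1}{17} \cdot 84 \left(\left(\frac{1}{3} - \frac{1}{12}\right) + 37\right) = \frac{84 \left(\left(\frac{1}{3} - \frac{1}{12}\right) + 37\right)}{17} = \frac{84 \left(\frac{1}{4} + 37\right)}{17} = \frac{84}{17} \cdot \frac{149}{4} = \frac{3129}{17}$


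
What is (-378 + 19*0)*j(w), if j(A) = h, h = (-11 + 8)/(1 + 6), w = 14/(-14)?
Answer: 162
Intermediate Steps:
w = -1 (w = 14*(-1/14) = -1)
h = -3/7 ≈ -0.42857
j(A) = -3/7
(-378 + 19*0)*j(w) = (-378 + 19*0)*(-3/7) = (-378 + 0)*(-3/7) = -378*(-3/7) = 162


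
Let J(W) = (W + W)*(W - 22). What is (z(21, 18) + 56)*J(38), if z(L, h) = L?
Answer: 93632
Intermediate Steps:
J(W) = 2*W*(-22 + W) (J(W) = (2*W)*(-22 + W) = 2*W*(-22 + W))
(z(21, 18) + 56)*J(38) = (21 + 56)*(2*38*(-22 + 38)) = 77*(2*38*16) = 77*1216 = 93632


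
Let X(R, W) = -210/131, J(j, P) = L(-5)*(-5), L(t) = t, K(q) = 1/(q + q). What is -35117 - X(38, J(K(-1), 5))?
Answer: -4600117/131 ≈ -35115.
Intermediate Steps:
K(q) = 1/(2*q)
J(j, P) = 25 (J(j, P) = -5*(-5) = 25)
X(R, W) = -210/131 (X(R, W) = -210*1/131 = -210/131)
-35117 - X(38, J(K(-1), 5)) = -35117 - 1*(-210/131) = -35117 + 210/131 = -4600117/131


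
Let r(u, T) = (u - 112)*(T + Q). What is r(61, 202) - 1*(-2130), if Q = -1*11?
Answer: -7611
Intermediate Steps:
Q = -11
r(u, T) = (-112 + u)*(-11 + T) (r(u, T) = (u - 112)*(T - 11) = (-112 + u)*(-11 + T))
r(61, 202) - 1*(-2130) = (1232 - 112*202 - 11*61 + 202*61) - 1*(-2130) = (1232 - 22624 - 671 + 12322) + 2130 = -9741 + 2130 = -7611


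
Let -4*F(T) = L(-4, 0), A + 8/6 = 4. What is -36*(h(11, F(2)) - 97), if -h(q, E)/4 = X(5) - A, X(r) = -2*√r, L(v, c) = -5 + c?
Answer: 3108 - 288*√5 ≈ 2464.0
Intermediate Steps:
A = 8/3 (A = -4/3 + 4 = 8/3 ≈ 2.6667)
F(T) = 5/4 (F(T) = -(-5 + 0)/4 = -¼*(-5) = 5/4)
h(q, E) = 32/3 + 8*√5 (h(q, E) = -4*(-2*√5 - 1*8/3) = -4*(-2*√5 - 8/3) = -4*(-8/3 - 2*√5) = 32/3 + 8*√5)
-36*(h(11, F(2)) - 97) = -36*((32/3 + 8*√5) - 97) = -36*(-259/3 + 8*√5) = 3108 - 288*√5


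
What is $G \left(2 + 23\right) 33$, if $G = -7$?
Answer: $-5775$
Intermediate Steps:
$G \left(2 + 23\right) 33 = - 7 \left(2 + 23\right) 33 = \left(-7\right) 25 \cdot 33 = \left(-175\right) 33 = -5775$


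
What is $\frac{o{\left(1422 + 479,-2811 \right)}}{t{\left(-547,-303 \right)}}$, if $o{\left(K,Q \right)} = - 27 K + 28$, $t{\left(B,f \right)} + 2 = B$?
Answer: $\frac{51299}{549} \approx 93.441$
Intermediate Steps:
$t{\left(B,f \right)} = -2 + B$
$o{\left(K,Q \right)} = 28 - 27 K$
$\frac{o{\left(1422 + 479,-2811 \right)}}{t{\left(-547,-303 \right)}} = \frac{28 - 27 \left(1422 + 479\right)}{-2 - 547} = \frac{28 - 51327}{-549} = \left(28 - 51327\right) \left(- \frac{1}{549}\right) = \left(-51299\right) \left(- \frac{1}{549}\right) = \frac{51299}{549}$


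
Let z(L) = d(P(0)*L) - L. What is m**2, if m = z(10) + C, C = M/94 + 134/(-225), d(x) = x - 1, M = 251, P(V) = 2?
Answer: 54863224441/447322500 ≈ 122.65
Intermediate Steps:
d(x) = -1 + x
z(L) = -1 + L (z(L) = (-1 + 2*L) - L = -1 + L)
C = 43879/21150 (C = 251/94 + 134/(-225) = 251*(1/94) + 134*(-1/225) = 251/94 - 134/225 = 43879/21150 ≈ 2.0747)
m = 234229/21150 (m = (-1 + 10) + 43879/21150 = 9 + 43879/21150 = 234229/21150 ≈ 11.075)
m**2 = (234229/21150)**2 = 54863224441/447322500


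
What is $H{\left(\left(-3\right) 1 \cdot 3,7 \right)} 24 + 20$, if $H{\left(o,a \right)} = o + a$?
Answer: $-28$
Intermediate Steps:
$H{\left(o,a \right)} = a + o$
$H{\left(\left(-3\right) 1 \cdot 3,7 \right)} 24 + 20 = \left(7 + \left(-3\right) 1 \cdot 3\right) 24 + 20 = \left(7 - 9\right) 24 + 20 = \left(-2\right) 24 + 20 = -48 + 20 = -28$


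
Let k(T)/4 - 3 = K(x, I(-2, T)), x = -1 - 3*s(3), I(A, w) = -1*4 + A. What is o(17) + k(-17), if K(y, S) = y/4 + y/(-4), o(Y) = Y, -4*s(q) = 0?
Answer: 29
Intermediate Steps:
s(q) = 0 (s(q) = -¼*0 = 0)
I(A, w) = -4 + A
x = -1 (x = -1 - 3*0 = -1 + 0 = -1)
K(y, S) = 0 (K(y, S) = y*(¼) + y*(-¼) = y/4 - y/4 = 0)
k(T) = 12 (k(T) = 12 + 4*0 = 12 + 0 = 12)
o(17) + k(-17) = 17 + 12 = 29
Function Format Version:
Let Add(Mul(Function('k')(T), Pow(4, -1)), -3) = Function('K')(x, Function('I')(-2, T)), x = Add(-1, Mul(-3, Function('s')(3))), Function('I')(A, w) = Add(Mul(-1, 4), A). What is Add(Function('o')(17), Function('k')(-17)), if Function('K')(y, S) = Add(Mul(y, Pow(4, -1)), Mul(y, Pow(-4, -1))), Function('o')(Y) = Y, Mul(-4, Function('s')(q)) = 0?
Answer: 29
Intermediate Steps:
Function('s')(q) = 0 (Function('s')(q) = Mul(Rational(-1, 4), 0) = 0)
Function('I')(A, w) = Add(-4, A)
x = -1 (x = Add(-1, Mul(-3, 0)) = Add(-1, 0) = -1)
Function('K')(y, S) = 0 (Function('K')(y, S) = Add(Mul(y, Rational(1, 4)), Mul(y, Rational(-1, 4))) = Add(Mul(Rational(1, 4), y), Mul(Rational(-1, 4), y)) = 0)
Function('k')(T) = 12 (Function('k')(T) = Add(12, Mul(4, 0)) = Add(12, 0) = 12)
Add(Function('o')(17), Function('k')(-17)) = Add(17, 12) = 29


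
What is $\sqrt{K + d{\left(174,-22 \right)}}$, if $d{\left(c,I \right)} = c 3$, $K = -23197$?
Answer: $5 i \sqrt{907} \approx 150.58 i$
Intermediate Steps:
$d{\left(c,I \right)} = 3 c$
$\sqrt{K + d{\left(174,-22 \right)}} = \sqrt{-23197 + 3 \cdot 174} = \sqrt{-23197 + 522} = \sqrt{-22675} = 5 i \sqrt{907}$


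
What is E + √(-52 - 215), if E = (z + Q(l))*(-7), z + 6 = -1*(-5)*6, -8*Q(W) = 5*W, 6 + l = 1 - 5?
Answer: -847/4 + I*√267 ≈ -211.75 + 16.34*I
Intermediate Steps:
l = -10 (l = -6 + (1 - 5) = -6 - 4 = -10)
Q(W) = -5*W/8
z = 24 (z = -6 - 1*(-5)*6 = -6 + 5*6 = -6 + 30 = 24)
E = -847/4 (E = (24 - 5/8*(-10))*(-7) = (24 + 25/4)*(-7) = (121/4)*(-7) = -847/4 ≈ -211.75)
E + √(-52 - 215) = -847/4 + √(-52 - 215) = -847/4 + √(-267) = -847/4 + I*√267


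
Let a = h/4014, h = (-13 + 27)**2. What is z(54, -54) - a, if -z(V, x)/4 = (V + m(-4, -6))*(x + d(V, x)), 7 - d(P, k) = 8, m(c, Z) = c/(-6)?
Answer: 24137422/2007 ≈ 12027.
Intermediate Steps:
m(c, Z) = -c/6 (m(c, Z) = c*(-1/6) = -c/6)
d(P, k) = -1 (d(P, k) = 7 - 1*8 = 7 - 8 = -1)
h = 196 (h = 14**2 = 196)
z(V, x) = -4*(-1 + x)*(2/3 + V) (z(V, x) = -4*(V - 1/6*(-4))*(x - 1) = -4*(V + 2/3)*(-1 + x) = -4*(2/3 + V)*(-1 + x) = -4*(-1 + x)*(2/3 + V))
a = 98/2007 (a = 196/4014 = 196*(1/4014) = 98/2007 ≈ 0.048829)
z(54, -54) - a = (8/3 + 4*54 - 8/3*(-54) - 4*54*(-54)) - 1*98/2007 = (8/3 + 216 + 144 + 11664) - 98/2007 = 36080/3 - 98/2007 = 24137422/2007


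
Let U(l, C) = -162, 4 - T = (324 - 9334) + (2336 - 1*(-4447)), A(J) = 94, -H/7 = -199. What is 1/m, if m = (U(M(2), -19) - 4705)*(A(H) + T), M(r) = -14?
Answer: -1/11315775 ≈ -8.8372e-8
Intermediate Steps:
H = 1393 (H = -7*(-199) = 1393)
T = 2231 (T = 4 - ((324 - 9334) + (2336 - 1*(-4447))) = 4 - (-9010 + (2336 + 4447)) = 4 - (-9010 + 6783) = 4 - 1*(-2227) = 4 + 2227 = 2231)
m = -11315775 (m = (-162 - 4705)*(94 + 2231) = -4867*2325 = -11315775)
1/m = 1/(-11315775) = -1/11315775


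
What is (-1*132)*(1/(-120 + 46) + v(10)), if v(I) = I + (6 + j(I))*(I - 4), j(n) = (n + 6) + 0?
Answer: -693462/37 ≈ -18742.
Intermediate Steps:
j(n) = 6 + n (j(n) = (6 + n) + 0 = 6 + n)
v(I) = I + (-4 + I)*(12 + I) (v(I) = I + (6 + (6 + I))*(I - 4) = I + (12 + I)*(-4 + I) = I + (-4 + I)*(12 + I))
(-1*132)*(1/(-120 + 46) + v(10)) = (-1*132)*(1/(-120 + 46) + (-48 + 10**2 + 9*10)) = -132*(1/(-74) + (-48 + 100 + 90)) = -132*(-1/74 + 142) = -132*10507/74 = -693462/37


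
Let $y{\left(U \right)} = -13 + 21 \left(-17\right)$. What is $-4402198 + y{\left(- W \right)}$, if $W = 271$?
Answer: $-4402568$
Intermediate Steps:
$y{\left(U \right)} = -370$ ($y{\left(U \right)} = -13 - 357 = -370$)
$-4402198 + y{\left(- W \right)} = -4402198 - 370 = -4402568$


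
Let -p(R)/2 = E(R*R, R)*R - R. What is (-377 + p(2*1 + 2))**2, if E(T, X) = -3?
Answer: 119025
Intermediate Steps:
p(R) = 8*R (p(R) = -2*(-3*R - R) = -(-8)*R = 8*R)
(-377 + p(2*1 + 2))**2 = (-377 + 8*(2*1 + 2))**2 = (-377 + 8*(2 + 2))**2 = (-377 + 8*4)**2 = (-377 + 32)**2 = (-345)**2 = 119025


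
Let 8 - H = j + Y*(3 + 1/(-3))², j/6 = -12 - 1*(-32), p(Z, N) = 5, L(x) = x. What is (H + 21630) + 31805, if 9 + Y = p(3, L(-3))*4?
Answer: 479203/9 ≈ 53245.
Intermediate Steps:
j = 120 (j = 6*(-12 - 1*(-32)) = 6*(-12 + 32) = 6*20 = 120)
Y = 11 (Y = -9 + 5*4 = -9 + 20 = 11)
H = -1712/9 (H = 8 - (120 + 11*(3 + 1/(-3))²) = 8 - (120 + 11*(3 - ⅓)²) = 8 - (120 + 11*(8/3)²) = 8 - (120 + 11*(64/9)) = 8 - (120 + 704/9) = 8 - 1*1784/9 = 8 - 1784/9 = -1712/9 ≈ -190.22)
(H + 21630) + 31805 = (-1712/9 + 21630) + 31805 = 192958/9 + 31805 = 479203/9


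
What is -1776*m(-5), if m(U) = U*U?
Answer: -44400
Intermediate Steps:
m(U) = U²
-1776*m(-5) = -1776*(-5)² = -1776*25 = -44400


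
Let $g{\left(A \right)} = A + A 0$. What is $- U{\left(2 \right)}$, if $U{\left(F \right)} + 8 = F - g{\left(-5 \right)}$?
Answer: $1$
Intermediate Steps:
$g{\left(A \right)} = A$ ($g{\left(A \right)} = A + 0 = A$)
$U{\left(F \right)} = -3 + F$ ($U{\left(F \right)} = -8 + \left(F - -5\right) = -8 + \left(F + 5\right) = -8 + \left(5 + F\right) = -3 + F$)
$- U{\left(2 \right)} = - (-3 + 2) = \left(-1\right) \left(-1\right) = 1$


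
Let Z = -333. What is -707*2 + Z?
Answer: -1747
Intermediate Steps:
-707*2 + Z = -707*2 - 333 = -1414 - 333 = -1747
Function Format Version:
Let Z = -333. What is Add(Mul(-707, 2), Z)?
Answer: -1747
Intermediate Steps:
Add(Mul(-707, 2), Z) = Add(Mul(-707, 2), -333) = Add(-1414, -333) = -1747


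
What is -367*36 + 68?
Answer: -13144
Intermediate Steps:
-367*36 + 68 = -13212 + 68 = -13144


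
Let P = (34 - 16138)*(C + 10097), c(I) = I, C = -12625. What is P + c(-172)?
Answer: 40710740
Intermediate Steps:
P = 40710912 (P = (34 - 16138)*(-12625 + 10097) = -16104*(-2528) = 40710912)
P + c(-172) = 40710912 - 172 = 40710740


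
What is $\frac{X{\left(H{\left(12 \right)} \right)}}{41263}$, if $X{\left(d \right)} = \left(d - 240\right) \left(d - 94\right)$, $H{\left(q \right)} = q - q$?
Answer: $\frac{22560}{41263} \approx 0.54674$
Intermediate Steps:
$H{\left(q \right)} = 0$
$X{\left(d \right)} = \left(-240 + d\right) \left(-94 + d\right)$ ($X{\left(d \right)} = \left(d - 240\right) \left(-94 + d\right) = \left(-240 + d\right) \left(-94 + d\right)$)
$\frac{X{\left(H{\left(12 \right)} \right)}}{41263} = \frac{22560 + 0^{2} - 0}{41263} = \left(22560 + 0 + 0\right) \frac{1}{41263} = 22560 \cdot \frac{1}{41263} = \frac{22560}{41263}$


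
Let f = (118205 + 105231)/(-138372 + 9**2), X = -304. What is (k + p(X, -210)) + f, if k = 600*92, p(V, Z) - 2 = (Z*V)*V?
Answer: -2676229505414/138291 ≈ -1.9352e+7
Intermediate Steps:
p(V, Z) = 2 + Z*V**2 (p(V, Z) = 2 + (Z*V)*V = 2 + (V*Z)*V = 2 + Z*V**2)
k = 55200
f = -223436/138291 (f = 223436/(-138372 + 81) = 223436/(-138291) = 223436*(-1/138291) = -223436/138291 ≈ -1.6157)
(k + p(X, -210)) + f = (55200 + (2 - 210*(-304)**2)) - 223436/138291 = (55200 + (2 - 210*92416)) - 223436/138291 = (55200 + (2 - 19407360)) - 223436/138291 = (55200 - 19407358) - 223436/138291 = -19352158 - 223436/138291 = -2676229505414/138291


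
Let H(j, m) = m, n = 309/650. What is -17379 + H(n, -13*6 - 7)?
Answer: -17464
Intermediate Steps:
n = 309/650 (n = 309*(1/650) = 309/650 ≈ 0.47538)
-17379 + H(n, -13*6 - 7) = -17379 + (-13*6 - 7) = -17379 + (-78 - 7) = -17379 - 85 = -17464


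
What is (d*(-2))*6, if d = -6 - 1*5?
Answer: 132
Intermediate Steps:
d = -11 (d = -6 - 5 = -11)
(d*(-2))*6 = -11*(-2)*6 = 22*6 = 132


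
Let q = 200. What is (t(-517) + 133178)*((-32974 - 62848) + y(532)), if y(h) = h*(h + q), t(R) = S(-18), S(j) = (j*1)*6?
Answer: 39069618140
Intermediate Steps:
S(j) = 6*j (S(j) = j*6 = 6*j)
t(R) = -108 (t(R) = 6*(-18) = -108)
y(h) = h*(200 + h) (y(h) = h*(h + 200) = h*(200 + h))
(t(-517) + 133178)*((-32974 - 62848) + y(532)) = (-108 + 133178)*((-32974 - 62848) + 532*(200 + 532)) = 133070*(-95822 + 532*732) = 133070*(-95822 + 389424) = 133070*293602 = 39069618140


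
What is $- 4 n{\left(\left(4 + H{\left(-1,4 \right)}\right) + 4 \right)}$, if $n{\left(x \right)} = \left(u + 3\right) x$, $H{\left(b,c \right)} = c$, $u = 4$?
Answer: $-336$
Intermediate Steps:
$n{\left(x \right)} = 7 x$ ($n{\left(x \right)} = \left(4 + 3\right) x = 7 x$)
$- 4 n{\left(\left(4 + H{\left(-1,4 \right)}\right) + 4 \right)} = - 4 \cdot 7 \left(\left(4 + 4\right) + 4\right) = - 4 \cdot 7 \left(8 + 4\right) = - 4 \cdot 7 \cdot 12 = \left(-4\right) 84 = -336$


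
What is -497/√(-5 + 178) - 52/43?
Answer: -52/43 - 497*√173/173 ≈ -38.995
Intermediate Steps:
-497/√(-5 + 178) - 52/43 = -497*√173/173 - 52*1/43 = -497*√173/173 - 52/43 = -52/43 - 497*√173/173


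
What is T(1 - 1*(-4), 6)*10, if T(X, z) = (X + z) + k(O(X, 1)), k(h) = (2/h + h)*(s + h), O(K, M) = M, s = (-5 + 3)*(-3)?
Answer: 320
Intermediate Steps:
s = 6 (s = -2*(-3) = 6)
k(h) = (6 + h)*(h + 2/h) (k(h) = (2/h + h)*(6 + h) = (h + 2/h)*(6 + h) = (6 + h)*(h + 2/h))
T(X, z) = 21 + X + z (T(X, z) = (X + z) + (2 + 1**2 + 6*1 + 12/1) = (X + z) + (2 + 1 + 6 + 12*1) = (X + z) + (2 + 1 + 6 + 12) = (X + z) + 21 = 21 + X + z)
T(1 - 1*(-4), 6)*10 = (21 + (1 - 1*(-4)) + 6)*10 = (21 + (1 + 4) + 6)*10 = (21 + 5 + 6)*10 = 32*10 = 320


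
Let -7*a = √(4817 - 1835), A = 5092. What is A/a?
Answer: -2546*√2982/213 ≈ -652.73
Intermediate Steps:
a = -√2982/7 (a = -√(4817 - 1835)/7 = -√2982/7 ≈ -7.8011)
A/a = 5092/((-√2982/7)) = 5092*(-√2982/426) = -2546*√2982/213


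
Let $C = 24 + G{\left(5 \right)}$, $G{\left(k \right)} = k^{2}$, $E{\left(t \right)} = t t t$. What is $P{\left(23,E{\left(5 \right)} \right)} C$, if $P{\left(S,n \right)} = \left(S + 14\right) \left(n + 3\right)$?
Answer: $232064$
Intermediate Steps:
$E{\left(t \right)} = t^{3}$ ($E{\left(t \right)} = t^{2} t = t^{3}$)
$P{\left(S,n \right)} = \left(3 + n\right) \left(14 + S\right)$ ($P{\left(S,n \right)} = \left(14 + S\right) \left(3 + n\right) = \left(3 + n\right) \left(14 + S\right)$)
$C = 49$ ($C = 24 + 5^{2} = 24 + 25 = 49$)
$P{\left(23,E{\left(5 \right)} \right)} C = \left(42 + 3 \cdot 23 + 14 \cdot 5^{3} + 23 \cdot 5^{3}\right) 49 = \left(42 + 69 + 14 \cdot 125 + 23 \cdot 125\right) 49 = \left(42 + 69 + 1750 + 2875\right) 49 = 4736 \cdot 49 = 232064$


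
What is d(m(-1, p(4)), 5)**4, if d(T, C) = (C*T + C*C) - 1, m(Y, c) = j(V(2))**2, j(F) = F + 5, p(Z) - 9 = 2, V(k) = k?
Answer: 5236114321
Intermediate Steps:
p(Z) = 11 (p(Z) = 9 + 2 = 11)
j(F) = 5 + F
m(Y, c) = 49 (m(Y, c) = (5 + 2)**2 = 7**2 = 49)
d(T, C) = -1 + C**2 + C*T (d(T, C) = (C*T + C**2) - 1 = (C**2 + C*T) - 1 = -1 + C**2 + C*T)
d(m(-1, p(4)), 5)**4 = (-1 + 5**2 + 5*49)**4 = (-1 + 25 + 245)**4 = 269**4 = 5236114321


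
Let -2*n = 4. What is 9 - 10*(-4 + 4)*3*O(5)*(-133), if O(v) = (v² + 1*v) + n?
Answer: 9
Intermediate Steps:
n = -2 (n = -½*4 = -2)
O(v) = -2 + v + v² (O(v) = (v² + 1*v) - 2 = (v² + v) - 2 = (v + v²) - 2 = -2 + v + v²)
9 - 10*(-4 + 4)*3*O(5)*(-133) = 9 - 10*(-4 + 4)*3*(-2 + 5 + 5²)*(-133) = 9 - 10*0*3*(-2 + 5 + 25)*(-133) = 9 - 0*28*(-133) = 9 - 10*0*(-133) = 9 + 0*(-133) = 9 + 0 = 9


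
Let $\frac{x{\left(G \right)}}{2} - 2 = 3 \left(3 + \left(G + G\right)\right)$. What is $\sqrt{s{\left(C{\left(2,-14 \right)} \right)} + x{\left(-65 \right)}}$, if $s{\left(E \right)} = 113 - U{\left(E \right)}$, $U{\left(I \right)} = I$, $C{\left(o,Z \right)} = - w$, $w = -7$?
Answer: $2 i \sqrt{163} \approx 25.534 i$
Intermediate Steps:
$C{\left(o,Z \right)} = 7$ ($C{\left(o,Z \right)} = \left(-1\right) \left(-7\right) = 7$)
$s{\left(E \right)} = 113 - E$
$x{\left(G \right)} = 22 + 12 G$ ($x{\left(G \right)} = 4 + 2 \cdot 3 \left(3 + \left(G + G\right)\right) = 4 + 2 \cdot 3 \left(3 + 2 G\right) = 4 + 2 \left(9 + 6 G\right) = 4 + \left(18 + 12 G\right) = 22 + 12 G$)
$\sqrt{s{\left(C{\left(2,-14 \right)} \right)} + x{\left(-65 \right)}} = \sqrt{\left(113 - 7\right) + \left(22 + 12 \left(-65\right)\right)} = \sqrt{\left(113 - 7\right) + \left(22 - 780\right)} = \sqrt{106 - 758} = \sqrt{-652} = 2 i \sqrt{163}$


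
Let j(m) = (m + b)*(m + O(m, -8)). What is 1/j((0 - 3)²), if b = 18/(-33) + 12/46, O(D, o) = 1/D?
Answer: 253/20090 ≈ 0.012593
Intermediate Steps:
b = -72/253 (b = 18*(-1/33) + 12*(1/46) = -6/11 + 6/23 = -72/253 ≈ -0.28458)
j(m) = (-72/253 + m)*(m + 1/m) (j(m) = (m - 72/253)*(m + 1/m) = (-72/253 + m)*(m + 1/m))
1/j((0 - 3)²) = 1/(1 + ((0 - 3)²)² - 72*(0 - 3)²/253 - 72/(253*(0 - 3)²)) = 1/(1 + ((-3)²)² - 72/253*(-3)² - 72/(253*((-3)²))) = 1/(1 + 9² - 72/253*9 - 72/253/9) = 1/(1 + 81 - 648/253 - 72/253*⅑) = 1/(1 + 81 - 648/253 - 8/253) = 1/(20090/253) = 253/20090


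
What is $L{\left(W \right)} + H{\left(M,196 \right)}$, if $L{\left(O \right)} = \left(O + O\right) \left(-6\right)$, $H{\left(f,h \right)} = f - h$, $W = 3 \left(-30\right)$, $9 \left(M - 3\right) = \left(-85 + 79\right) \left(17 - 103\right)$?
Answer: $\frac{2833}{3} \approx 944.33$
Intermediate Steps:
$M = \frac{181}{3}$ ($M = 3 + \frac{\left(-85 + 79\right) \left(17 - 103\right)}{9} = 3 + \frac{\left(-6\right) \left(-86\right)}{9} = 3 + \frac{1}{9} \cdot 516 = 3 + \frac{172}{3} = \frac{181}{3} \approx 60.333$)
$W = -90$
$L{\left(O \right)} = - 12 O$ ($L{\left(O \right)} = 2 O \left(-6\right) = - 12 O$)
$L{\left(W \right)} + H{\left(M,196 \right)} = \left(-12\right) \left(-90\right) + \left(\frac{181}{3} - 196\right) = 1080 + \left(\frac{181}{3} - 196\right) = 1080 - \frac{407}{3} = \frac{2833}{3}$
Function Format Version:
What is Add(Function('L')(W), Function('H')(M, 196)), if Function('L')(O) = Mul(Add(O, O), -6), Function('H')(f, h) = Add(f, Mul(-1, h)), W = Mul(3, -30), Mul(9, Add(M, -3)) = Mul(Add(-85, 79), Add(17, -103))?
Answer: Rational(2833, 3) ≈ 944.33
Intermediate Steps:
M = Rational(181, 3) (M = Add(3, Mul(Rational(1, 9), Mul(Add(-85, 79), Add(17, -103)))) = Add(3, Mul(Rational(1, 9), Mul(-6, -86))) = Add(3, Mul(Rational(1, 9), 516)) = Add(3, Rational(172, 3)) = Rational(181, 3) ≈ 60.333)
W = -90
Function('L')(O) = Mul(-12, O) (Function('L')(O) = Mul(Mul(2, O), -6) = Mul(-12, O))
Add(Function('L')(W), Function('H')(M, 196)) = Add(Mul(-12, -90), Add(Rational(181, 3), Mul(-1, 196))) = Add(1080, Add(Rational(181, 3), -196)) = Add(1080, Rational(-407, 3)) = Rational(2833, 3)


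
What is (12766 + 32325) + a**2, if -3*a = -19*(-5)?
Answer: 414844/9 ≈ 46094.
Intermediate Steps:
a = -95/3 (a = -(-19)*(-5)/3 = -1/3*95 = -95/3 ≈ -31.667)
(12766 + 32325) + a**2 = (12766 + 32325) + (-95/3)**2 = 45091 + 9025/9 = 414844/9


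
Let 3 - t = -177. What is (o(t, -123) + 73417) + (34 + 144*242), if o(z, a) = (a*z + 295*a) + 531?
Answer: 50405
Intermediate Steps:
t = 180 (t = 3 - 1*(-177) = 3 + 177 = 180)
o(z, a) = 531 + 295*a + a*z (o(z, a) = (295*a + a*z) + 531 = 531 + 295*a + a*z)
(o(t, -123) + 73417) + (34 + 144*242) = ((531 + 295*(-123) - 123*180) + 73417) + (34 + 144*242) = ((531 - 36285 - 22140) + 73417) + (34 + 34848) = (-57894 + 73417) + 34882 = 15523 + 34882 = 50405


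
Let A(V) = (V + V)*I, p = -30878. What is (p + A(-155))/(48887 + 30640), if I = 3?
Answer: -4544/11361 ≈ -0.39996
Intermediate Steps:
A(V) = 6*V (A(V) = (V + V)*3 = (2*V)*3 = 6*V)
(p + A(-155))/(48887 + 30640) = (-30878 + 6*(-155))/(48887 + 30640) = (-30878 - 930)/79527 = -31808*1/79527 = -4544/11361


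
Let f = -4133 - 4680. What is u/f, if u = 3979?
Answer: -3979/8813 ≈ -0.45149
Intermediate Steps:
f = -8813
u/f = 3979/(-8813) = 3979*(-1/8813) = -3979/8813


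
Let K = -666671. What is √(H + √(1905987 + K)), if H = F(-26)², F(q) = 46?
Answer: √(2116 + 2*√309829) ≈ 56.826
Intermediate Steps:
H = 2116 (H = 46² = 2116)
√(H + √(1905987 + K)) = √(2116 + √(1905987 - 666671)) = √(2116 + √1239316) = √(2116 + 2*√309829)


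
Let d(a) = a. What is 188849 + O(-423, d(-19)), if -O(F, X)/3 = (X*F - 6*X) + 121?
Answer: 164033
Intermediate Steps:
O(F, X) = -363 + 18*X - 3*F*X (O(F, X) = -3*((X*F - 6*X) + 121) = -3*((F*X - 6*X) + 121) = -3*((-6*X + F*X) + 121) = -3*(121 - 6*X + F*X) = -363 + 18*X - 3*F*X)
188849 + O(-423, d(-19)) = 188849 + (-363 + 18*(-19) - 3*(-423)*(-19)) = 188849 + (-363 - 342 - 24111) = 188849 - 24816 = 164033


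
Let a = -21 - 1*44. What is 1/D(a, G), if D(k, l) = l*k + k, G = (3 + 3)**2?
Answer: -1/2405 ≈ -0.00041580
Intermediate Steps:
G = 36 (G = 6**2 = 36)
a = -65 (a = -21 - 44 = -65)
D(k, l) = k + k*l (D(k, l) = k*l + k = k + k*l)
1/D(a, G) = 1/(-65*(1 + 36)) = 1/(-65*37) = 1/(-2405) = -1/2405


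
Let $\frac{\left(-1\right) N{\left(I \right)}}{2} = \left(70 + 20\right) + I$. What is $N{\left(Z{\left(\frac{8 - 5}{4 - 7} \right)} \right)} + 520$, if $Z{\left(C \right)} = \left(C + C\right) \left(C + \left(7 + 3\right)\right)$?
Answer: $376$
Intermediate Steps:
$Z{\left(C \right)} = 2 C \left(10 + C\right)$ ($Z{\left(C \right)} = 2 C \left(C + 10\right) = 2 C \left(10 + C\right)$)
$N{\left(I \right)} = -180 - 2 I$ ($N{\left(I \right)} = - 2 \left(\left(70 + 20\right) + I\right) = - 2 \left(90 + I\right) = -180 - 2 I$)
$N{\left(Z{\left(\frac{8 - 5}{4 - 7} \right)} \right)} + 520 = \left(-180 - 2 \cdot 2 \frac{8 - 5}{4 - 7} \left(10 + \frac{8 - 5}{4 - 7}\right)\right) + 520 = \left(-180 - 2 \cdot 2 \frac{3}{-3} \left(10 + \frac{3}{-3}\right)\right) + 520 = \left(-180 - 2 \cdot 2 \cdot 3 \left(- \frac{1}{3}\right) \left(10 + 3 \left(- \frac{1}{3}\right)\right)\right) + 520 = \left(-180 - 2 \cdot 2 \left(-1\right) \left(10 - 1\right)\right) + 520 = \left(-180 - 2 \cdot 2 \left(-1\right) 9\right) + 520 = \left(-180 - -36\right) + 520 = \left(-180 + 36\right) + 520 = -144 + 520 = 376$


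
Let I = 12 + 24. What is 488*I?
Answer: 17568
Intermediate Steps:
I = 36
488*I = 488*36 = 17568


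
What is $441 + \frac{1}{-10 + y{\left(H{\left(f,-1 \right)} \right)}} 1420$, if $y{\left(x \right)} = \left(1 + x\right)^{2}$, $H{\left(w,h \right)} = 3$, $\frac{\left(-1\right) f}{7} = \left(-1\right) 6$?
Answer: $\frac{2033}{3} \approx 677.67$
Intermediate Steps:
$f = 42$ ($f = - 7 \left(\left(-1\right) 6\right) = \left(-7\right) \left(-6\right) = 42$)
$441 + \frac{1}{-10 + y{\left(H{\left(f,-1 \right)} \right)}} 1420 = 441 + \frac{1}{-10 + \left(1 + 3\right)^{2}} \cdot 1420 = 441 + \frac{1}{-10 + 4^{2}} \cdot 1420 = 441 + \frac{1}{-10 + 16} \cdot 1420 = 441 + \frac{1}{6} \cdot 1420 = 441 + \frac{710}{3} = \frac{2033}{3}$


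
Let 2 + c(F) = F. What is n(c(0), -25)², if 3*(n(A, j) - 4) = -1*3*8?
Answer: 16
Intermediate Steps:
c(F) = -2 + F
n(A, j) = -4 (n(A, j) = 4 + (-1*3*8)/3 = 4 + (-3*8)/3 = 4 + (⅓)*(-24) = 4 - 8 = -4)
n(c(0), -25)² = (-4)² = 16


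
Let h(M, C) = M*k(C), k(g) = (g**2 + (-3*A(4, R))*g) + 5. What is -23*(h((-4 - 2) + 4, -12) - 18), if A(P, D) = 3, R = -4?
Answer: 12236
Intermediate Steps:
k(g) = 5 + g**2 - 9*g (k(g) = (g**2 + (-3*3)*g) + 5 = (g**2 - 9*g) + 5 = 5 + g**2 - 9*g)
h(M, C) = M*(5 + C**2 - 9*C)
-23*(h((-4 - 2) + 4, -12) - 18) = -23*(((-4 - 2) + 4)*(5 + (-12)**2 - 9*(-12)) - 18) = -23*((-6 + 4)*(5 + 144 + 108) - 18) = -23*(-2*257 - 18) = -23*(-514 - 18) = -23*(-532) = 12236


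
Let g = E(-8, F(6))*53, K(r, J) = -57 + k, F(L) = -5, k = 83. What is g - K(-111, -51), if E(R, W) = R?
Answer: -450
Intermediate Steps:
K(r, J) = 26 (K(r, J) = -57 + 83 = 26)
g = -424 (g = -8*53 = -424)
g - K(-111, -51) = -424 - 1*26 = -424 - 26 = -450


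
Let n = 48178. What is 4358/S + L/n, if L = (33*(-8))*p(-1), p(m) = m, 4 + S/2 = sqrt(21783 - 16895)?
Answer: 52650707/29340402 + 2179*sqrt(1222)/2436 ≈ 33.064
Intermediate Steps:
S = -8 + 4*sqrt(1222) (S = -8 + 2*sqrt(21783 - 16895) = -8 + 2*sqrt(4888) = -8 + 2*(2*sqrt(1222)) = -8 + 4*sqrt(1222) ≈ 131.83)
L = 264 (L = (33*(-8))*(-1) = -264*(-1) = 264)
4358/S + L/n = 4358/(-8 + 4*sqrt(1222)) + 264/48178 = 4358/(-8 + 4*sqrt(1222)) + 264*(1/48178) = 4358/(-8 + 4*sqrt(1222)) + 132/24089 = 132/24089 + 4358/(-8 + 4*sqrt(1222))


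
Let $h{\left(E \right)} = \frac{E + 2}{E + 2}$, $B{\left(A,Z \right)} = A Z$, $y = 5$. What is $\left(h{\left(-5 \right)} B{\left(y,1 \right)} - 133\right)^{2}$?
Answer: $16384$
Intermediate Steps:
$h{\left(E \right)} = 1$ ($h{\left(E \right)} = \frac{2 + E}{2 + E} = 1$)
$\left(h{\left(-5 \right)} B{\left(y,1 \right)} - 133\right)^{2} = \left(1 \cdot 5 \cdot 1 - 133\right)^{2} = \left(1 \cdot 5 - 133\right)^{2} = \left(5 - 133\right)^{2} = \left(-128\right)^{2} = 16384$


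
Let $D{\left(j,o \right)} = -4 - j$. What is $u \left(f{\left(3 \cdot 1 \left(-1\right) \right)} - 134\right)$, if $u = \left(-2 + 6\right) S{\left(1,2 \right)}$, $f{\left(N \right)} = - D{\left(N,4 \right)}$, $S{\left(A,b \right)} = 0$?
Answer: $0$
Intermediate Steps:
$f{\left(N \right)} = 4 + N$ ($f{\left(N \right)} = - (-4 - N) = 4 + N$)
$u = 0$ ($u = \left(-2 + 6\right) 0 = 4 \cdot 0 = 0$)
$u \left(f{\left(3 \cdot 1 \left(-1\right) \right)} - 134\right) = 0 \left(\left(4 + 3 \cdot 1 \left(-1\right)\right) - 134\right) = 0 \left(\left(4 + 3 \left(-1\right)\right) - 134\right) = 0 \left(\left(4 - 3\right) - 134\right) = 0 \left(1 - 134\right) = 0 \left(-133\right) = 0$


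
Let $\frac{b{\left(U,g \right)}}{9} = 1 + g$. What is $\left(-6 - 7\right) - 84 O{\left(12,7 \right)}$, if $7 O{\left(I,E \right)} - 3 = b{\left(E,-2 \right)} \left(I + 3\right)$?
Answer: $1571$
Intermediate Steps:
$b{\left(U,g \right)} = 9 + 9 g$ ($b{\left(U,g \right)} = 9 \left(1 + g\right) = 9 + 9 g$)
$O{\left(I,E \right)} = - \frac{24}{7} - \frac{9 I}{7}$ ($O{\left(I,E \right)} = \frac{3}{7} + \frac{\left(9 + 9 \left(-2\right)\right) \left(I + 3\right)}{7} = \frac{3}{7} + \frac{\left(9 - 18\right) \left(3 + I\right)}{7} = \frac{3}{7} + \frac{\left(-9\right) \left(3 + I\right)}{7} = \frac{3}{7} + \frac{-27 - 9 I}{7} = \frac{3}{7} - \left(\frac{27}{7} + \frac{9 I}{7}\right) = - \frac{24}{7} - \frac{9 I}{7}$)
$\left(-6 - 7\right) - 84 O{\left(12,7 \right)} = \left(-6 - 7\right) - 84 \left(- \frac{24}{7} - \frac{108}{7}\right) = -13 - -1584 = -13 + 1584 = 1571$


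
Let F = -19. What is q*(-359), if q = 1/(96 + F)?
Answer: -359/77 ≈ -4.6623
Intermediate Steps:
q = 1/77 (q = 1/(96 - 19) = 1/77 ≈ 0.012987)
q*(-359) = (1/77)*(-359) = -359/77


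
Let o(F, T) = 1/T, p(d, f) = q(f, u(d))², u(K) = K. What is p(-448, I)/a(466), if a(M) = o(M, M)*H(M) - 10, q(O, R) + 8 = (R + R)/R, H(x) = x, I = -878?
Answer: -4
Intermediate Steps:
q(O, R) = -6 (q(O, R) = -8 + (R + R)/R = -8 + (2*R)/R = -8 + 2 = -6)
p(d, f) = 36 (p(d, f) = (-6)² = 36)
a(M) = -9 (a(M) = M/M - 10 = 1 - 10 = -9)
p(-448, I)/a(466) = 36/(-9) = 36*(-⅑) = -4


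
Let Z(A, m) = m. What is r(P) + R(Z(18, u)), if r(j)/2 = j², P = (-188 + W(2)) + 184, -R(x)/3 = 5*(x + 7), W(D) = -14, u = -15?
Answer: 768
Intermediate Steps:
R(x) = -105 - 15*x (R(x) = -15*(x + 7) = -15*(7 + x) = -3*(35 + 5*x) = -105 - 15*x)
P = -18 (P = (-188 - 14) + 184 = -202 + 184 = -18)
r(j) = 2*j²
r(P) + R(Z(18, u)) = 2*(-18)² + (-105 - 15*(-15)) = 2*324 + (-105 + 225) = 648 + 120 = 768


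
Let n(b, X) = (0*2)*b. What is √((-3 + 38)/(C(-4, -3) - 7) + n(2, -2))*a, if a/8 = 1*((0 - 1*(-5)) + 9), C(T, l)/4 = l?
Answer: 112*I*√665/19 ≈ 152.01*I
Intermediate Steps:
C(T, l) = 4*l
n(b, X) = 0 (n(b, X) = 0*b = 0)
a = 112 (a = 8*(1*((0 - 1*(-5)) + 9)) = 8*(1*((0 + 5) + 9)) = 8*(1*(5 + 9)) = 8*(1*14) = 8*14 = 112)
√((-3 + 38)/(C(-4, -3) - 7) + n(2, -2))*a = √((-3 + 38)/(4*(-3) - 7) + 0)*112 = √(35/(-12 - 7) + 0)*112 = √(35/(-19) + 0)*112 = √(35*(-1/19) + 0)*112 = √(-35/19 + 0)*112 = √(-35/19)*112 = (I*√665/19)*112 = 112*I*√665/19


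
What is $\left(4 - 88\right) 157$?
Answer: $-13188$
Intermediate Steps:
$\left(4 - 88\right) 157 = \left(-84\right) 157 = -13188$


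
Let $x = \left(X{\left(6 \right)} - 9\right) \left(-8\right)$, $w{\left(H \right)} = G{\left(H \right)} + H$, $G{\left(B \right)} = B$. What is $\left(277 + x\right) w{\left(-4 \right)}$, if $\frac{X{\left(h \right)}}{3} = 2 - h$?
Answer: $-3560$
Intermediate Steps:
$X{\left(h \right)} = 6 - 3 h$ ($X{\left(h \right)} = 3 \left(2 - h\right) = 6 - 3 h$)
$w{\left(H \right)} = 2 H$ ($w{\left(H \right)} = H + H = 2 H$)
$x = 168$ ($x = \left(\left(6 - 18\right) - 9\right) \left(-8\right) = \left(-12 - 9\right) \left(-8\right) = \left(-21\right) \left(-8\right) = 168$)
$\left(277 + x\right) w{\left(-4 \right)} = \left(277 + 168\right) 2 \left(-4\right) = 445 \left(-8\right) = -3560$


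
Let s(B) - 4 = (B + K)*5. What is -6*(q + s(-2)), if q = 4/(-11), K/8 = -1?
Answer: 3060/11 ≈ 278.18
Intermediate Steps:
K = -8 (K = 8*(-1) = -8)
q = -4/11 (q = 4*(-1/11) = -4/11 ≈ -0.36364)
s(B) = -36 + 5*B (s(B) = 4 + (B - 8)*5 = 4 + (-8 + B)*5 = 4 + (-40 + 5*B) = -36 + 5*B)
-6*(q + s(-2)) = -6*(-4/11 + (-36 + 5*(-2))) = -6*(-4/11 + (-36 - 10)) = -6*(-4/11 - 46) = -6*(-510/11) = 3060/11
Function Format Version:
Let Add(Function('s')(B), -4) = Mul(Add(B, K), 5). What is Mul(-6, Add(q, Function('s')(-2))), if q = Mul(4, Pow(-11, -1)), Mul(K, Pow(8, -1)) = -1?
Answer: Rational(3060, 11) ≈ 278.18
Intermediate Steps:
K = -8 (K = Mul(8, -1) = -8)
q = Rational(-4, 11) (q = Mul(4, Rational(-1, 11)) = Rational(-4, 11) ≈ -0.36364)
Function('s')(B) = Add(-36, Mul(5, B)) (Function('s')(B) = Add(4, Mul(Add(B, -8), 5)) = Add(4, Mul(Add(-8, B), 5)) = Add(4, Add(-40, Mul(5, B))) = Add(-36, Mul(5, B)))
Mul(-6, Add(q, Function('s')(-2))) = Mul(-6, Add(Rational(-4, 11), Add(-36, Mul(5, -2)))) = Mul(-6, Add(Rational(-4, 11), Add(-36, -10))) = Mul(-6, Add(Rational(-4, 11), -46)) = Mul(-6, Rational(-510, 11)) = Rational(3060, 11)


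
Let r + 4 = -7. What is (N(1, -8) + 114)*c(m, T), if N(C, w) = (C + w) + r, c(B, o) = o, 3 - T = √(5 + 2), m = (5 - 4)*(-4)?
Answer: 288 - 96*√7 ≈ 34.008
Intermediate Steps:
r = -11 (r = -4 - 7 = -11)
m = -4 (m = 1*(-4) = -4)
T = 3 - √7 (T = 3 - √(5 + 2) = 3 - √7 ≈ 0.35425)
N(C, w) = -11 + C + w (N(C, w) = (C + w) - 11 = -11 + C + w)
(N(1, -8) + 114)*c(m, T) = ((-11 + 1 - 8) + 114)*(3 - √7) = (-18 + 114)*(3 - √7) = 96*(3 - √7) = 288 - 96*√7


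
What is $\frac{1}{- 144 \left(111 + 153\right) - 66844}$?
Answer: $- \frac{1}{104860} \approx -9.5365 \cdot 10^{-6}$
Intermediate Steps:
$\frac{1}{- 144 \left(111 + 153\right) - 66844} = \frac{1}{\left(-144\right) 264 - 66844} = \frac{1}{-38016 - 66844} = \frac{1}{-104860} = - \frac{1}{104860}$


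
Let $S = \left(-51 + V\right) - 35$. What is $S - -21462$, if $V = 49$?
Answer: $21425$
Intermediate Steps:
$S = -37$ ($S = \left(-51 + 49\right) - 35 = -2 - 35 = -37$)
$S - -21462 = -37 - -21462 = -37 + 21462 = 21425$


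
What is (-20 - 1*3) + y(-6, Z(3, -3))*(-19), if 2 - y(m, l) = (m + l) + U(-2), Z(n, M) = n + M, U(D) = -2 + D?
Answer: -251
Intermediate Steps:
Z(n, M) = M + n
y(m, l) = 6 - l - m (y(m, l) = 2 - ((m + l) + (-2 - 2)) = 2 - ((l + m) - 4) = 2 - (-4 + l + m) = 2 + (4 - l - m) = 6 - l - m)
(-20 - 1*3) + y(-6, Z(3, -3))*(-19) = (-20 - 1*3) + (6 - (-3 + 3) - 1*(-6))*(-19) = (-20 - 3) + (6 - 1*0 + 6)*(-19) = -23 + (6 + 0 + 6)*(-19) = -23 + 12*(-19) = -23 - 228 = -251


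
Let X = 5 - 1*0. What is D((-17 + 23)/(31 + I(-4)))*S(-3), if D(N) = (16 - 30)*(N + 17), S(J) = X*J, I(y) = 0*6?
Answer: 111930/31 ≈ 3610.6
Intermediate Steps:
X = 5 (X = 5 + 0 = 5)
I(y) = 0
S(J) = 5*J
D(N) = -238 - 14*N (D(N) = -14*(17 + N) = -238 - 14*N)
D((-17 + 23)/(31 + I(-4)))*S(-3) = (-238 - 14*(-17 + 23)/(31 + 0))*(5*(-3)) = (-238 - 84/31)*(-15) = -7462/31*(-15) = 111930/31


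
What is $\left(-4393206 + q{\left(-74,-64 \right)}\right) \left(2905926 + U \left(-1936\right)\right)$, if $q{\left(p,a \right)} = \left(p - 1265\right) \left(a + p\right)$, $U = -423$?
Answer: $-15675764970096$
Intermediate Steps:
$q{\left(p,a \right)} = \left(-1265 + p\right) \left(a + p\right)$
$\left(-4393206 + q{\left(-74,-64 \right)}\right) \left(2905926 + U \left(-1936\right)\right) = \left(-4393206 - \left(-179306 - 5476\right)\right) \left(2905926 - -818928\right) = \left(-4393206 + \left(5476 + 80960 + 93610 + 4736\right)\right) \left(2905926 + 818928\right) = \left(-4393206 + 184782\right) 3724854 = \left(-4208424\right) 3724854 = -15675764970096$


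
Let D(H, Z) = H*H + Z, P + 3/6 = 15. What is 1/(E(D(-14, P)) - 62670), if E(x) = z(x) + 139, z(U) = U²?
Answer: -4/72883 ≈ -5.4882e-5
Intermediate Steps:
P = 29/2 (P = -½ + 15 = 29/2 ≈ 14.500)
D(H, Z) = Z + H² (D(H, Z) = H² + Z = Z + H²)
E(x) = 139 + x² (E(x) = x² + 139 = 139 + x²)
1/(E(D(-14, P)) - 62670) = 1/((139 + (29/2 + (-14)²)²) - 62670) = 1/((139 + (29/2 + 196)²) - 62670) = 1/((139 + (421/2)²) - 62670) = 1/((139 + 177241/4) - 62670) = 1/(177797/4 - 62670) = 1/(-72883/4) = -4/72883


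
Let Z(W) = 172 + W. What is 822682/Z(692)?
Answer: 411341/432 ≈ 952.18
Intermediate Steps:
822682/Z(692) = 822682/(172 + 692) = 822682/864 = 822682*(1/864) = 411341/432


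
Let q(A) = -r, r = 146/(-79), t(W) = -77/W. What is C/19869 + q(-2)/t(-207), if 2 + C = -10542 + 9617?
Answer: 198280659/40287709 ≈ 4.9216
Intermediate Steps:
C = -927 (C = -2 + (-10542 + 9617) = -2 - 925 = -927)
r = -146/79 (r = 146*(-1/79) = -146/79 ≈ -1.8481)
q(A) = 146/79 (q(A) = -1*(-146/79) = 146/79)
C/19869 + q(-2)/t(-207) = -927/19869 + 146/(79*((-77/(-207)))) = -927*1/19869 + 146/(79*((-77*(-1/207)))) = -309/6623 + 146/(79*(77/207)) = -309/6623 + (146/79)*(207/77) = -309/6623 + 30222/6083 = 198280659/40287709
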